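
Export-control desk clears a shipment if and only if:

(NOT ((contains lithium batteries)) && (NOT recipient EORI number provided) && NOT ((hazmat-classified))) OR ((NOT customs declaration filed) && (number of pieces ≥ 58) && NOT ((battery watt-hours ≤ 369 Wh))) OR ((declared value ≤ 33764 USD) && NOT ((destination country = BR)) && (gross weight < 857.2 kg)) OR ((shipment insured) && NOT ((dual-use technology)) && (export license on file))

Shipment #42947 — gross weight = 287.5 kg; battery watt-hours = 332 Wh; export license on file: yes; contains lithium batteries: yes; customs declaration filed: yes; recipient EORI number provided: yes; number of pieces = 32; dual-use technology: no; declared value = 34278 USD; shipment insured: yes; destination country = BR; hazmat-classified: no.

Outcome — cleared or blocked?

Cleared

Atomic conditions:
  contains lithium batteries: yes → true
  NOT recipient EORI number provided: yes → false
  hazmat-classified: no → false
  NOT customs declaration filed: yes → false
  number of pieces ≥ 58: 32 ≥ 58 is false
  battery watt-hours ≤ 369 Wh: 332 ≤ 369 is true
  declared value ≤ 33764 USD: 34278 ≤ 33764 is false
  destination country = BR: BR == BR is true
  gross weight < 857.2 kg: 287.5 < 857.2 is true
  shipment insured: yes → true
  dual-use technology: no → false
  export license on file: yes → true
Combine:
[1.1] NOT true = false
[1.3] NOT false = true
[1] false AND false AND true = false
[2.3] NOT true = false
[2] false AND false AND false = false
[3.2] NOT true = false
[3] false AND false AND true = false
[4.2] NOT false = true
[4] true AND true AND true = true
[root] false OR false OR false OR true = true
Overall: true → cleared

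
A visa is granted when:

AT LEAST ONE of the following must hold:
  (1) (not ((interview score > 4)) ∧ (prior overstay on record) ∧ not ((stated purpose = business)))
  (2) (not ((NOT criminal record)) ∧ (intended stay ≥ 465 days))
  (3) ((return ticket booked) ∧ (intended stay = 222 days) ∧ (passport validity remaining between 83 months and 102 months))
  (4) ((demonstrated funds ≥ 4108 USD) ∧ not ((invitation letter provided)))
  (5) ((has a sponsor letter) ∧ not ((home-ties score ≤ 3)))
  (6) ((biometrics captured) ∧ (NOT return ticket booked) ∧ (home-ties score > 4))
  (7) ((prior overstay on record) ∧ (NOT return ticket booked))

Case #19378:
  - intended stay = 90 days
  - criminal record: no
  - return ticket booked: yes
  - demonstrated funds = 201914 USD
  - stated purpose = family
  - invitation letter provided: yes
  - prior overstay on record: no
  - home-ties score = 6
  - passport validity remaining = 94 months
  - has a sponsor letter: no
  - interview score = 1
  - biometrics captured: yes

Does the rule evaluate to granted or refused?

Refused

Atomic conditions:
  interview score > 4: 1 > 4 is false
  prior overstay on record: no → false
  stated purpose = business: family == business is false
  NOT criminal record: no → true
  intended stay ≥ 465 days: 90 ≥ 465 is false
  return ticket booked: yes → true
  intended stay = 222 days: 90 == 222 is false
  passport validity remaining between 83 months and 102 months: 94 in [83, 102] is true
  demonstrated funds ≥ 4108 USD: 201914 ≥ 4108 is true
  invitation letter provided: yes → true
  has a sponsor letter: no → false
  home-ties score ≤ 3: 6 ≤ 3 is false
  biometrics captured: yes → true
  NOT return ticket booked: yes → false
  home-ties score > 4: 6 > 4 is true
Combine:
[1.1] NOT false = true
[1.3] NOT false = true
[1] true AND false AND true = false
[2.1] NOT true = false
[2] false AND false = false
[3] true AND false AND true = false
[4.2] NOT true = false
[4] true AND false = false
[5.2] NOT false = true
[5] false AND true = false
[6] true AND false AND true = false
[7] false AND false = false
[root] false OR false OR false OR false OR false OR false OR false = false
Overall: false → refused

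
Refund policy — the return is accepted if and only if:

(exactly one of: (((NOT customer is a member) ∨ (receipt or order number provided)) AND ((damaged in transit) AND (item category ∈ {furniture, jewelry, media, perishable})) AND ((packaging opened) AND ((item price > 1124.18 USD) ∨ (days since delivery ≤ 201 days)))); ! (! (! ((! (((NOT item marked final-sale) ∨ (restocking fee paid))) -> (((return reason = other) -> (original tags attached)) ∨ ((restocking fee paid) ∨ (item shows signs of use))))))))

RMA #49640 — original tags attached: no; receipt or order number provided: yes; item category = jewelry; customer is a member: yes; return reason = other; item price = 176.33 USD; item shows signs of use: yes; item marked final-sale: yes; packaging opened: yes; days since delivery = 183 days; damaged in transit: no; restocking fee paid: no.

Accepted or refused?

Atomic conditions:
  NOT customer is a member: yes → false
  receipt or order number provided: yes → true
  damaged in transit: no → false
  item category ∈ {furniture, jewelry, media, perishable}: jewelry is in the set → true
  packaging opened: yes → true
  item price > 1124.18 USD: 176.33 > 1124.18 is false
  days since delivery ≤ 201 days: 183 ≤ 201 is true
  NOT item marked final-sale: yes → false
  restocking fee paid: no → false
  return reason = other: other == other is true
  original tags attached: no → false
  item shows signs of use: yes → true
Combine:
[1.1] false OR true = true
[1.2] false AND true = false
[1.3.2] false OR true = true
[1.3] true AND true = true
[1] true AND false AND true = false
[2.1.1.1.1.1] false OR false = false
[2.1.1.1.1] NOT false = true
[2.1.1.1.2.1] true → false = false
[2.1.1.1.2.2] false OR true = true
[2.1.1.1.2] false OR true = true
[2.1.1.1] true → true = true
[2.1.1] NOT true = false
[2.1] NOT false = true
[2] NOT true = false
[root] exactly-one(false, false) = false
Overall: false → refused

Refused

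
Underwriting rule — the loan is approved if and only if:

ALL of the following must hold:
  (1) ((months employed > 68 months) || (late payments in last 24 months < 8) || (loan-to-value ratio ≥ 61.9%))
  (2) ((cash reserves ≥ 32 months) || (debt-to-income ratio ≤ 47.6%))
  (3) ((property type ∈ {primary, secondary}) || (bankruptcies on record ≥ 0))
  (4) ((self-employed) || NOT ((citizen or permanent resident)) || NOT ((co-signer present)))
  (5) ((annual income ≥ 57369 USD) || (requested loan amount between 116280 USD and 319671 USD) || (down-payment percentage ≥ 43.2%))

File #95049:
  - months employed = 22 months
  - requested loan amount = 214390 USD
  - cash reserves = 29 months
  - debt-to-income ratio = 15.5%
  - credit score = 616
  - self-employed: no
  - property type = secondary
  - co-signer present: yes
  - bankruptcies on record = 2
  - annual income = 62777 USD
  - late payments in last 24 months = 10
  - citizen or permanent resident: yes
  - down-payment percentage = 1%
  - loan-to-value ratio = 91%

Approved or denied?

Denied

Atomic conditions:
  months employed > 68 months: 22 > 68 is false
  late payments in last 24 months < 8: 10 < 8 is false
  loan-to-value ratio ≥ 61.9%: 91 ≥ 61.9 is true
  cash reserves ≥ 32 months: 29 ≥ 32 is false
  debt-to-income ratio ≤ 47.6%: 15.5 ≤ 47.6 is true
  property type ∈ {primary, secondary}: secondary is in the set → true
  bankruptcies on record ≥ 0: 2 ≥ 0 is true
  self-employed: no → false
  citizen or permanent resident: yes → true
  co-signer present: yes → true
  annual income ≥ 57369 USD: 62777 ≥ 57369 is true
  requested loan amount between 116280 USD and 319671 USD: 214390 in [116280, 319671] is true
  down-payment percentage ≥ 43.2%: 1 ≥ 43.2 is false
Combine:
[1] false OR false OR true = true
[2] false OR true = true
[3] true OR true = true
[4.2] NOT true = false
[4.3] NOT true = false
[4] false OR false OR false = false
[5] true OR true OR false = true
[root] true AND true AND true AND false AND true = false
Overall: false → denied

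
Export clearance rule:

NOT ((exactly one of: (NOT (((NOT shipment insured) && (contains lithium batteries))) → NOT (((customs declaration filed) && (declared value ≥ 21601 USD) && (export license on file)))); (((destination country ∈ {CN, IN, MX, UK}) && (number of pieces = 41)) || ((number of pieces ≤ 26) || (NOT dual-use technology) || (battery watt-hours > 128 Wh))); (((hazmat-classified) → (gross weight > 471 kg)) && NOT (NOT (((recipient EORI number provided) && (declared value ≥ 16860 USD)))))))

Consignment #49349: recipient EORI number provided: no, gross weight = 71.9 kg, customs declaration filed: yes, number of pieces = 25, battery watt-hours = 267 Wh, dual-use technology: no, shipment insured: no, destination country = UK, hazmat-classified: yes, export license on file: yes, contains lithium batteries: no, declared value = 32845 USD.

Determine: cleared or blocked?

Atomic conditions:
  NOT shipment insured: no → true
  contains lithium batteries: no → false
  customs declaration filed: yes → true
  declared value ≥ 21601 USD: 32845 ≥ 21601 is true
  export license on file: yes → true
  destination country ∈ {CN, IN, MX, UK}: UK is in the set → true
  number of pieces = 41: 25 == 41 is false
  number of pieces ≤ 26: 25 ≤ 26 is true
  NOT dual-use technology: no → true
  battery watt-hours > 128 Wh: 267 > 128 is true
  hazmat-classified: yes → true
  gross weight > 471 kg: 71.9 > 471 is false
  recipient EORI number provided: no → false
  declared value ≥ 16860 USD: 32845 ≥ 16860 is true
Combine:
[1.1.1.1] true AND false = false
[1.1.1] NOT false = true
[1.1.2.1] true AND true AND true = true
[1.1.2] NOT true = false
[1.1] true → false = false
[1.2.1] true AND false = false
[1.2.2] true OR true OR true = true
[1.2] false OR true = true
[1.3.1] true → false = false
[1.3.2.1.1] false AND true = false
[1.3.2.1] NOT false = true
[1.3.2] NOT true = false
[1.3] false AND false = false
[1] exactly-one(false, true, false) = true
[root] NOT true = false
Overall: false → blocked

Blocked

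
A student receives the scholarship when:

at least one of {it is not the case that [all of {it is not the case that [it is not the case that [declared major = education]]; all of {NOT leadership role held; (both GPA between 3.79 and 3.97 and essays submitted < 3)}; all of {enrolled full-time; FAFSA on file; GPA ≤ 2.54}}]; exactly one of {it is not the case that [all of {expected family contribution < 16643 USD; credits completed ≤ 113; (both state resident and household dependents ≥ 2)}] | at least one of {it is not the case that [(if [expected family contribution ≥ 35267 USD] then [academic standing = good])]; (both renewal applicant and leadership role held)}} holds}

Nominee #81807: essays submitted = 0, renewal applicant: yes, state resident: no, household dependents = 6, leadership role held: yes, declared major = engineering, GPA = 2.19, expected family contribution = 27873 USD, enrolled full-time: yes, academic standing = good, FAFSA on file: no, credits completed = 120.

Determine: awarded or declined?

Atomic conditions:
  declared major = education: engineering == education is false
  NOT leadership role held: yes → false
  GPA between 3.79 and 3.97: 2.19 in [3.79, 3.97] is false
  essays submitted < 3: 0 < 3 is true
  enrolled full-time: yes → true
  FAFSA on file: no → false
  GPA ≤ 2.54: 2.19 ≤ 2.54 is true
  expected family contribution < 16643 USD: 27873 < 16643 is false
  credits completed ≤ 113: 120 ≤ 113 is false
  state resident: no → false
  household dependents ≥ 2: 6 ≥ 2 is true
  expected family contribution ≥ 35267 USD: 27873 ≥ 35267 is false
  academic standing = good: good == good is true
  renewal applicant: yes → true
  leadership role held: yes → true
Combine:
[1.1.1.1] NOT false = true
[1.1.1] NOT true = false
[1.1.2.2] false AND true = false
[1.1.2] false AND false = false
[1.1.3] true AND false AND true = false
[1.1] false AND false AND false = false
[1] NOT false = true
[2.1.1.3] false AND true = false
[2.1.1] false AND false AND false = false
[2.1] NOT false = true
[2.2.1.1] false → true (antecedent false ⇒ implication holds) = true
[2.2.1] NOT true = false
[2.2.2] true AND true = true
[2.2] false OR true = true
[2] exactly-one(true, true) = false
[root] true OR false = true
Overall: true → awarded

Awarded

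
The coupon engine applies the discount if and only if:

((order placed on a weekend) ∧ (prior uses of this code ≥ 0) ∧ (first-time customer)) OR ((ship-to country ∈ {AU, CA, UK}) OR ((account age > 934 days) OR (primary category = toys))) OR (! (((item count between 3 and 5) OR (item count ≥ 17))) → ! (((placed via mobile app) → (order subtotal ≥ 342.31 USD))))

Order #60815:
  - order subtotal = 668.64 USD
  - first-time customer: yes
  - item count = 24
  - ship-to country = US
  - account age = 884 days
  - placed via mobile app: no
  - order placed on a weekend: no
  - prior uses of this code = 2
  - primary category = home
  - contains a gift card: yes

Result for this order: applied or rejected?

Atomic conditions:
  order placed on a weekend: no → false
  prior uses of this code ≥ 0: 2 ≥ 0 is true
  first-time customer: yes → true
  ship-to country ∈ {AU, CA, UK}: US is not in the set → false
  account age > 934 days: 884 > 934 is false
  primary category = toys: home == toys is false
  item count between 3 and 5: 24 in [3, 5] is false
  item count ≥ 17: 24 ≥ 17 is true
  placed via mobile app: no → false
  order subtotal ≥ 342.31 USD: 668.64 ≥ 342.31 is true
Combine:
[1] false AND true AND true = false
[2.2] false OR false = false
[2] false OR false = false
[3.1.1] false OR true = true
[3.1] NOT true = false
[3.2.1] false → true (antecedent false ⇒ implication holds) = true
[3.2] NOT true = false
[3] false → false (antecedent false ⇒ implication holds) = true
[root] false OR false OR true = true
Overall: true → applied

Applied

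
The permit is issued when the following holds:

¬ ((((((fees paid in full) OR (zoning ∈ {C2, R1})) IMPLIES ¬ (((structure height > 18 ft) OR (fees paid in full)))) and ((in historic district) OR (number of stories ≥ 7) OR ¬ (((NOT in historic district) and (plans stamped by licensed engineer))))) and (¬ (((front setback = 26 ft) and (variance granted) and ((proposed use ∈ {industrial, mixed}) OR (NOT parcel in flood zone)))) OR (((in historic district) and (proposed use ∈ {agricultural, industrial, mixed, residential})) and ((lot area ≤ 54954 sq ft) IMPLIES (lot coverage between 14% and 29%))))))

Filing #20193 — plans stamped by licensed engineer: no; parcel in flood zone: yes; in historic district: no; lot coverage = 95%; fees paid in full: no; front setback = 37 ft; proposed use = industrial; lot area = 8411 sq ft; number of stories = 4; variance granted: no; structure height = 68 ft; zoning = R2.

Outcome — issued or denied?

Denied

Atomic conditions:
  fees paid in full: no → false
  zoning ∈ {C2, R1}: R2 is not in the set → false
  structure height > 18 ft: 68 > 18 is true
  in historic district: no → false
  number of stories ≥ 7: 4 ≥ 7 is false
  NOT in historic district: no → true
  plans stamped by licensed engineer: no → false
  front setback = 26 ft: 37 == 26 is false
  variance granted: no → false
  proposed use ∈ {industrial, mixed}: industrial is in the set → true
  NOT parcel in flood zone: yes → false
  proposed use ∈ {agricultural, industrial, mixed, residential}: industrial is in the set → true
  lot area ≤ 54954 sq ft: 8411 ≤ 54954 is true
  lot coverage between 14% and 29%: 95 in [14, 29] is false
Combine:
[1.1.1.1] false OR false = false
[1.1.1.2.1] true OR false = true
[1.1.1.2] NOT true = false
[1.1.1] false → false (antecedent false ⇒ implication holds) = true
[1.1.2.3.1] true AND false = false
[1.1.2.3] NOT false = true
[1.1.2] false OR false OR true = true
[1.1] true AND true = true
[1.2.1.1.3] true OR false = true
[1.2.1.1] false AND false AND true = false
[1.2.1] NOT false = true
[1.2.2.1] false AND true = false
[1.2.2.2] true → false = false
[1.2.2] false AND false = false
[1.2] true OR false = true
[1] true AND true = true
[root] NOT true = false
Overall: false → denied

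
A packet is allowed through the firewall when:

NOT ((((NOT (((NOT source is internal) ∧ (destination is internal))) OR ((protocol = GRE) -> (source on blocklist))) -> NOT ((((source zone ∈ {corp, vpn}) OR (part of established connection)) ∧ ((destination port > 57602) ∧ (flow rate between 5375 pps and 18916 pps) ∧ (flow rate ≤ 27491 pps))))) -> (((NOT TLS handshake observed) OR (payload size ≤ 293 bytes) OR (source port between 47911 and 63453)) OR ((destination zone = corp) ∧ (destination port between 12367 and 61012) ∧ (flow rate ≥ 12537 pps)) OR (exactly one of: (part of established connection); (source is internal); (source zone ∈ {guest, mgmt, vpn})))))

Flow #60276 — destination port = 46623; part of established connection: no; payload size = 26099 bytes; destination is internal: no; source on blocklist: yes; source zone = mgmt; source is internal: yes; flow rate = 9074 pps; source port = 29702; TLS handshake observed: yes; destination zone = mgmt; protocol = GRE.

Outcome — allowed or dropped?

Allowed

Atomic conditions:
  NOT source is internal: yes → false
  destination is internal: no → false
  protocol = GRE: GRE == GRE is true
  source on blocklist: yes → true
  source zone ∈ {corp, vpn}: mgmt is not in the set → false
  part of established connection: no → false
  destination port > 57602: 46623 > 57602 is false
  flow rate between 5375 pps and 18916 pps: 9074 in [5375, 18916] is true
  flow rate ≤ 27491 pps: 9074 ≤ 27491 is true
  NOT TLS handshake observed: yes → false
  payload size ≤ 293 bytes: 26099 ≤ 293 is false
  source port between 47911 and 63453: 29702 in [47911, 63453] is false
  destination zone = corp: mgmt == corp is false
  destination port between 12367 and 61012: 46623 in [12367, 61012] is true
  flow rate ≥ 12537 pps: 9074 ≥ 12537 is false
  source is internal: yes → true
  source zone ∈ {guest, mgmt, vpn}: mgmt is in the set → true
Combine:
[1.1.1.1.1] false AND false = false
[1.1.1.1] NOT false = true
[1.1.1.2] true → true = true
[1.1.1] true OR true = true
[1.1.2.1.1] false OR false = false
[1.1.2.1.2] false AND true AND true = false
[1.1.2.1] false AND false = false
[1.1.2] NOT false = true
[1.1] true → true = true
[1.2.1] false OR false OR false = false
[1.2.2] false AND true AND false = false
[1.2.3] exactly-one(false, true, true) = false
[1.2] false OR false OR false = false
[1] true → false = false
[root] NOT false = true
Overall: true → allowed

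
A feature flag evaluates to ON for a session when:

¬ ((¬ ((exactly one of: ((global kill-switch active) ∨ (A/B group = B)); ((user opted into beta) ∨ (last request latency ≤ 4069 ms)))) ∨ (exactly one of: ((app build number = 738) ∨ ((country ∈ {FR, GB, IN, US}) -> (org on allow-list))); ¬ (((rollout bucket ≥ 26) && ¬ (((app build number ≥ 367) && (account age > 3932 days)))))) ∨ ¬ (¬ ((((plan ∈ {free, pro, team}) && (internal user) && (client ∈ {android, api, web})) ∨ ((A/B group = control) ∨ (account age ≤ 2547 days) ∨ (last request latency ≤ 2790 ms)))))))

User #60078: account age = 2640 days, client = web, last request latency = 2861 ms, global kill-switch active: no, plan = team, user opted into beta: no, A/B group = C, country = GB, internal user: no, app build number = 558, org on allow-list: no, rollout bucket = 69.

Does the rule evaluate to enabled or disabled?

Enabled

Atomic conditions:
  global kill-switch active: no → false
  A/B group = B: C == B is false
  user opted into beta: no → false
  last request latency ≤ 4069 ms: 2861 ≤ 4069 is true
  app build number = 738: 558 == 738 is false
  country ∈ {FR, GB, IN, US}: GB is in the set → true
  org on allow-list: no → false
  rollout bucket ≥ 26: 69 ≥ 26 is true
  app build number ≥ 367: 558 ≥ 367 is true
  account age > 3932 days: 2640 > 3932 is false
  plan ∈ {free, pro, team}: team is in the set → true
  internal user: no → false
  client ∈ {android, api, web}: web is in the set → true
  A/B group = control: C == control is false
  account age ≤ 2547 days: 2640 ≤ 2547 is false
  last request latency ≤ 2790 ms: 2861 ≤ 2790 is false
Combine:
[1.1.1.1] false OR false = false
[1.1.1.2] false OR true = true
[1.1.1] exactly-one(false, true) = true
[1.1] NOT true = false
[1.2.1.2] true → false = false
[1.2.1] false OR false = false
[1.2.2.1.2.1] true AND false = false
[1.2.2.1.2] NOT false = true
[1.2.2.1] true AND true = true
[1.2.2] NOT true = false
[1.2] exactly-one(false, false) = false
[1.3.1.1.1] true AND false AND true = false
[1.3.1.1.2] false OR false OR false = false
[1.3.1.1] false OR false = false
[1.3.1] NOT false = true
[1.3] NOT true = false
[1] false OR false OR false = false
[root] NOT false = true
Overall: true → enabled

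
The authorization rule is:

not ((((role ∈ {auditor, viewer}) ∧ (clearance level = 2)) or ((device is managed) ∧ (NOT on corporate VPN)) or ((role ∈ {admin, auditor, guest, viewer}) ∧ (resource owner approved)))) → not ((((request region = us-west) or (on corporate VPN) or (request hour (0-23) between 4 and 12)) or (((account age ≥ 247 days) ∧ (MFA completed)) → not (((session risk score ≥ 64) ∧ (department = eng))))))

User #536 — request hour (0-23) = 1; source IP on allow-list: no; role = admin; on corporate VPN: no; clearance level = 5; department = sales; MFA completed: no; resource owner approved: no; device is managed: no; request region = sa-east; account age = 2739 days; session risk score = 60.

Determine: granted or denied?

Denied

Atomic conditions:
  role ∈ {auditor, viewer}: admin is not in the set → false
  clearance level = 2: 5 == 2 is false
  device is managed: no → false
  NOT on corporate VPN: no → true
  role ∈ {admin, auditor, guest, viewer}: admin is in the set → true
  resource owner approved: no → false
  request region = us-west: sa-east == us-west is false
  on corporate VPN: no → false
  request hour (0-23) between 4 and 12: 1 in [4, 12] is false
  account age ≥ 247 days: 2739 ≥ 247 is true
  MFA completed: no → false
  session risk score ≥ 64: 60 ≥ 64 is false
  department = eng: sales == eng is false
Combine:
[1.1.1] false AND false = false
[1.1.2] false AND true = false
[1.1.3] true AND false = false
[1.1] false OR false OR false = false
[1] NOT false = true
[2.1.1] false OR false OR false = false
[2.1.2.1] true AND false = false
[2.1.2.2.1] false AND false = false
[2.1.2.2] NOT false = true
[2.1.2] false → true (antecedent false ⇒ implication holds) = true
[2.1] false OR true = true
[2] NOT true = false
[root] true → false = false
Overall: false → denied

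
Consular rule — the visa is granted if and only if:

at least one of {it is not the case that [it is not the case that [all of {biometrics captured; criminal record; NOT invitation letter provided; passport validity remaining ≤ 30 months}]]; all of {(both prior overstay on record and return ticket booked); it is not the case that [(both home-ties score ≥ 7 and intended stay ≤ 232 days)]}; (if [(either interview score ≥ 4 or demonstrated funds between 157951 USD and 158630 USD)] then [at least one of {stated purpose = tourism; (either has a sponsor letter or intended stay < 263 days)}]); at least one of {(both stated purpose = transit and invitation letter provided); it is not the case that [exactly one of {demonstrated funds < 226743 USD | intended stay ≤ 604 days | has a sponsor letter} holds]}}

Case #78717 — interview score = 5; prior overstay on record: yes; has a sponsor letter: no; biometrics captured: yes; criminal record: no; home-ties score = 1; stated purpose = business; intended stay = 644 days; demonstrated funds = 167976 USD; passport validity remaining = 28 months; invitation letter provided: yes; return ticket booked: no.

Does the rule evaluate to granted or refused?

Refused

Atomic conditions:
  biometrics captured: yes → true
  criminal record: no → false
  NOT invitation letter provided: yes → false
  passport validity remaining ≤ 30 months: 28 ≤ 30 is true
  prior overstay on record: yes → true
  return ticket booked: no → false
  home-ties score ≥ 7: 1 ≥ 7 is false
  intended stay ≤ 232 days: 644 ≤ 232 is false
  interview score ≥ 4: 5 ≥ 4 is true
  demonstrated funds between 157951 USD and 158630 USD: 167976 in [157951, 158630] is false
  stated purpose = tourism: business == tourism is false
  has a sponsor letter: no → false
  intended stay < 263 days: 644 < 263 is false
  stated purpose = transit: business == transit is false
  invitation letter provided: yes → true
  demonstrated funds < 226743 USD: 167976 < 226743 is true
  intended stay ≤ 604 days: 644 ≤ 604 is false
Combine:
[1.1.1] true AND false AND false AND true = false
[1.1] NOT false = true
[1] NOT true = false
[2.1] true AND false = false
[2.2.1] false AND false = false
[2.2] NOT false = true
[2] false AND true = false
[3.1] true OR false = true
[3.2.2] false OR false = false
[3.2] false OR false = false
[3] true → false = false
[4.1] false AND true = false
[4.2.1] exactly-one(true, false, false) = true
[4.2] NOT true = false
[4] false OR false = false
[root] false OR false OR false OR false = false
Overall: false → refused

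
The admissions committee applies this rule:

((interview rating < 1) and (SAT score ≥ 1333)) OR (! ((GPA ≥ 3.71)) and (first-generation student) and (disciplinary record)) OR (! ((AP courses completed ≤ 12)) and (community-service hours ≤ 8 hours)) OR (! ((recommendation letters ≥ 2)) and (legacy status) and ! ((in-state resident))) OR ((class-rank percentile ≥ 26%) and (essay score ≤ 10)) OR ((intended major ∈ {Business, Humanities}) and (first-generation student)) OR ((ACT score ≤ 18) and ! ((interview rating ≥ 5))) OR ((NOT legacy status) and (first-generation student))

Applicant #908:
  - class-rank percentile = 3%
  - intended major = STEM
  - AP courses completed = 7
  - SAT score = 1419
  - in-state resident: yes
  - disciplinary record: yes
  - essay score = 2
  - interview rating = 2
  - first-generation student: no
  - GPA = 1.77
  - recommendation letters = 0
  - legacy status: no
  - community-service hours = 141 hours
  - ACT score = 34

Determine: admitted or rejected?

Rejected

Atomic conditions:
  interview rating < 1: 2 < 1 is false
  SAT score ≥ 1333: 1419 ≥ 1333 is true
  GPA ≥ 3.71: 1.77 ≥ 3.71 is false
  first-generation student: no → false
  disciplinary record: yes → true
  AP courses completed ≤ 12: 7 ≤ 12 is true
  community-service hours ≤ 8 hours: 141 ≤ 8 is false
  recommendation letters ≥ 2: 0 ≥ 2 is false
  legacy status: no → false
  in-state resident: yes → true
  class-rank percentile ≥ 26%: 3 ≥ 26 is false
  essay score ≤ 10: 2 ≤ 10 is true
  intended major ∈ {Business, Humanities}: STEM is not in the set → false
  ACT score ≤ 18: 34 ≤ 18 is false
  interview rating ≥ 5: 2 ≥ 5 is false
  NOT legacy status: no → true
Combine:
[1] false AND true = false
[2.1] NOT false = true
[2] true AND false AND true = false
[3.1] NOT true = false
[3] false AND false = false
[4.1] NOT false = true
[4.3] NOT true = false
[4] true AND false AND false = false
[5] false AND true = false
[6] false AND false = false
[7.2] NOT false = true
[7] false AND true = false
[8] true AND false = false
[root] false OR false OR false OR false OR false OR false OR false OR false = false
Overall: false → rejected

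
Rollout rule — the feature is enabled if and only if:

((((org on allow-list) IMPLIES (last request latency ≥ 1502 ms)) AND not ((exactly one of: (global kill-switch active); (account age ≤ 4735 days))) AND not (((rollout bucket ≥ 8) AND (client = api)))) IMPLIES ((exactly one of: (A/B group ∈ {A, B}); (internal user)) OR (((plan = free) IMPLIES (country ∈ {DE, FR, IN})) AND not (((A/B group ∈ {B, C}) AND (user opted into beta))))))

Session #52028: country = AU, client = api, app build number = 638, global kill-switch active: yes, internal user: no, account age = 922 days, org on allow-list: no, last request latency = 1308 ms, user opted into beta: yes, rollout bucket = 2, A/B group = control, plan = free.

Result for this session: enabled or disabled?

Atomic conditions:
  org on allow-list: no → false
  last request latency ≥ 1502 ms: 1308 ≥ 1502 is false
  global kill-switch active: yes → true
  account age ≤ 4735 days: 922 ≤ 4735 is true
  rollout bucket ≥ 8: 2 ≥ 8 is false
  client = api: api == api is true
  A/B group ∈ {A, B}: control is not in the set → false
  internal user: no → false
  plan = free: free == free is true
  country ∈ {DE, FR, IN}: AU is not in the set → false
  A/B group ∈ {B, C}: control is not in the set → false
  user opted into beta: yes → true
Combine:
[1.1] false → false (antecedent false ⇒ implication holds) = true
[1.2.1] exactly-one(true, true) = false
[1.2] NOT false = true
[1.3.1] false AND true = false
[1.3] NOT false = true
[1] true AND true AND true = true
[2.1] exactly-one(false, false) = false
[2.2.1] true → false = false
[2.2.2.1] false AND true = false
[2.2.2] NOT false = true
[2.2] false AND true = false
[2] false OR false = false
[root] true → false = false
Overall: false → disabled

Disabled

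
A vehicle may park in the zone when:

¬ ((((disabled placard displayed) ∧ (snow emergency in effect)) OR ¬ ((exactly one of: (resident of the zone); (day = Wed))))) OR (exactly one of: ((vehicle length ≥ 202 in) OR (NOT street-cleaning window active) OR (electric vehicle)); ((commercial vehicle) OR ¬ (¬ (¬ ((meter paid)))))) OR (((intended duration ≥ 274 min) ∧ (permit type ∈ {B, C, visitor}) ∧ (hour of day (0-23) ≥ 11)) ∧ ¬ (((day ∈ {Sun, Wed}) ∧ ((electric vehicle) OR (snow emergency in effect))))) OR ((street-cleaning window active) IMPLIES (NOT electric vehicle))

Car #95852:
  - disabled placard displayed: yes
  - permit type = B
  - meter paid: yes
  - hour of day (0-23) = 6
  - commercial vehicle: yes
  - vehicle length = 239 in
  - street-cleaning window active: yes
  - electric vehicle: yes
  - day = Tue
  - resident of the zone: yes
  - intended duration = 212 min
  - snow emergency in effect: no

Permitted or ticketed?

Atomic conditions:
  disabled placard displayed: yes → true
  snow emergency in effect: no → false
  resident of the zone: yes → true
  day = Wed: Tue == Wed is false
  vehicle length ≥ 202 in: 239 ≥ 202 is true
  NOT street-cleaning window active: yes → false
  electric vehicle: yes → true
  commercial vehicle: yes → true
  meter paid: yes → true
  intended duration ≥ 274 min: 212 ≥ 274 is false
  permit type ∈ {B, C, visitor}: B is in the set → true
  hour of day (0-23) ≥ 11: 6 ≥ 11 is false
  day ∈ {Sun, Wed}: Tue is not in the set → false
  street-cleaning window active: yes → true
  NOT electric vehicle: yes → false
Combine:
[1.1.1] true AND false = false
[1.1.2.1] exactly-one(true, false) = true
[1.1.2] NOT true = false
[1.1] false OR false = false
[1] NOT false = true
[2.1] true OR false OR true = true
[2.2.2.1.1] NOT true = false
[2.2.2.1] NOT false = true
[2.2.2] NOT true = false
[2.2] true OR false = true
[2] exactly-one(true, true) = false
[3.1] false AND true AND false = false
[3.2.1.2] true OR false = true
[3.2.1] false AND true = false
[3.2] NOT false = true
[3] false AND true = false
[4] true → false = false
[root] true OR false OR false OR false = true
Overall: true → permitted

Permitted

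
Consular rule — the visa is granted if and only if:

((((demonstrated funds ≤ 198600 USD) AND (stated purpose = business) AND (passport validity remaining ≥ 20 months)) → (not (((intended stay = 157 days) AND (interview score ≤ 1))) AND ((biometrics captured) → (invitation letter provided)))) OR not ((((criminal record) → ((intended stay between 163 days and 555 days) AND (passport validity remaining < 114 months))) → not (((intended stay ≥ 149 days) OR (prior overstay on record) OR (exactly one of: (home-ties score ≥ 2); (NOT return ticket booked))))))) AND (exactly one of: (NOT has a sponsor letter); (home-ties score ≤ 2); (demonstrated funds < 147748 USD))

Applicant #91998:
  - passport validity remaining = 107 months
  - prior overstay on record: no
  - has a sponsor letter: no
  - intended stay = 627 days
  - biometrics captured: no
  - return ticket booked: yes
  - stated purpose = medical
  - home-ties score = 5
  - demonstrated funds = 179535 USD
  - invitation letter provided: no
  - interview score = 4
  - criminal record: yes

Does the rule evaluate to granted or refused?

Granted

Atomic conditions:
  demonstrated funds ≤ 198600 USD: 179535 ≤ 198600 is true
  stated purpose = business: medical == business is false
  passport validity remaining ≥ 20 months: 107 ≥ 20 is true
  intended stay = 157 days: 627 == 157 is false
  interview score ≤ 1: 4 ≤ 1 is false
  biometrics captured: no → false
  invitation letter provided: no → false
  criminal record: yes → true
  intended stay between 163 days and 555 days: 627 in [163, 555] is false
  passport validity remaining < 114 months: 107 < 114 is true
  intended stay ≥ 149 days: 627 ≥ 149 is true
  prior overstay on record: no → false
  home-ties score ≥ 2: 5 ≥ 2 is true
  NOT return ticket booked: yes → false
  NOT has a sponsor letter: no → true
  home-ties score ≤ 2: 5 ≤ 2 is false
  demonstrated funds < 147748 USD: 179535 < 147748 is false
Combine:
[1.1.1] true AND false AND true = false
[1.1.2.1.1] false AND false = false
[1.1.2.1] NOT false = true
[1.1.2.2] false → false (antecedent false ⇒ implication holds) = true
[1.1.2] true AND true = true
[1.1] false → true (antecedent false ⇒ implication holds) = true
[1.2.1.1.2] false AND true = false
[1.2.1.1] true → false = false
[1.2.1.2.1.3] exactly-one(true, false) = true
[1.2.1.2.1] true OR false OR true = true
[1.2.1.2] NOT true = false
[1.2.1] false → false (antecedent false ⇒ implication holds) = true
[1.2] NOT true = false
[1] true OR false = true
[2] exactly-one(true, false, false) = true
[root] true AND true = true
Overall: true → granted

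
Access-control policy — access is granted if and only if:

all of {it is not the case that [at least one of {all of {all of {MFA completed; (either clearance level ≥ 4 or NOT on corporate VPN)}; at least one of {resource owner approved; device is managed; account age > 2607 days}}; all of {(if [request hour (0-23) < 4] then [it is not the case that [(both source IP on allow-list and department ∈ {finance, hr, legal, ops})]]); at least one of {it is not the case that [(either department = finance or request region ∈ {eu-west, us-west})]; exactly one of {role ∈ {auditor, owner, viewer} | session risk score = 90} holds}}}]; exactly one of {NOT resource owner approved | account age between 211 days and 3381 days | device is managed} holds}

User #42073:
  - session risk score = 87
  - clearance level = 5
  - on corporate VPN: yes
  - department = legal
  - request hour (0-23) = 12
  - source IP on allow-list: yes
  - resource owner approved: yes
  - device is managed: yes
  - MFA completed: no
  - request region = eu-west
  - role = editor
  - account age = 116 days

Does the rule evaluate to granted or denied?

Granted

Atomic conditions:
  MFA completed: no → false
  clearance level ≥ 4: 5 ≥ 4 is true
  NOT on corporate VPN: yes → false
  resource owner approved: yes → true
  device is managed: yes → true
  account age > 2607 days: 116 > 2607 is false
  request hour (0-23) < 4: 12 < 4 is false
  source IP on allow-list: yes → true
  department ∈ {finance, hr, legal, ops}: legal is in the set → true
  department = finance: legal == finance is false
  request region ∈ {eu-west, us-west}: eu-west is in the set → true
  role ∈ {auditor, owner, viewer}: editor is not in the set → false
  session risk score = 90: 87 == 90 is false
  NOT resource owner approved: yes → false
  account age between 211 days and 3381 days: 116 in [211, 3381] is false
Combine:
[1.1.1.1.2] true OR false = true
[1.1.1.1] false AND true = false
[1.1.1.2] true OR true OR false = true
[1.1.1] false AND true = false
[1.1.2.1.2.1] true AND true = true
[1.1.2.1.2] NOT true = false
[1.1.2.1] false → false (antecedent false ⇒ implication holds) = true
[1.1.2.2.1.1] false OR true = true
[1.1.2.2.1] NOT true = false
[1.1.2.2.2] exactly-one(false, false) = false
[1.1.2.2] false OR false = false
[1.1.2] true AND false = false
[1.1] false OR false = false
[1] NOT false = true
[2] exactly-one(false, false, true) = true
[root] true AND true = true
Overall: true → granted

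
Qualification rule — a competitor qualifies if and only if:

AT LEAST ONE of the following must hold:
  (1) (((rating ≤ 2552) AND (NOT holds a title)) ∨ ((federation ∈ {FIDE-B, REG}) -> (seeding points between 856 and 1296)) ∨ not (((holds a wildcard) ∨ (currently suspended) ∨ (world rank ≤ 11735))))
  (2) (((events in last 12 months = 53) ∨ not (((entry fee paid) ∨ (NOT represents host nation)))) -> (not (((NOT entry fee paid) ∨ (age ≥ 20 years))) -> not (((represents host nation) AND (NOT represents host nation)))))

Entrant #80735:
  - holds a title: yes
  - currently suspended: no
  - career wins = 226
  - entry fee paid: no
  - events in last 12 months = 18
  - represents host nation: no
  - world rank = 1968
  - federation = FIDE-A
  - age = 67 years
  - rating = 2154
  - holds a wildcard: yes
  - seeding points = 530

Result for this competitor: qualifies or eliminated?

Atomic conditions:
  rating ≤ 2552: 2154 ≤ 2552 is true
  NOT holds a title: yes → false
  federation ∈ {FIDE-B, REG}: FIDE-A is not in the set → false
  seeding points between 856 and 1296: 530 in [856, 1296] is false
  holds a wildcard: yes → true
  currently suspended: no → false
  world rank ≤ 11735: 1968 ≤ 11735 is true
  events in last 12 months = 53: 18 == 53 is false
  entry fee paid: no → false
  NOT represents host nation: no → true
  NOT entry fee paid: no → true
  age ≥ 20 years: 67 ≥ 20 is true
  represents host nation: no → false
Combine:
[1.1] true AND false = false
[1.2] false → false (antecedent false ⇒ implication holds) = true
[1.3.1] true OR false OR true = true
[1.3] NOT true = false
[1] false OR true OR false = true
[2.1.2.1] false OR true = true
[2.1.2] NOT true = false
[2.1] false OR false = false
[2.2.1.1] true OR true = true
[2.2.1] NOT true = false
[2.2.2.1] false AND true = false
[2.2.2] NOT false = true
[2.2] false → true (antecedent false ⇒ implication holds) = true
[2] false → true (antecedent false ⇒ implication holds) = true
[root] true OR true = true
Overall: true → qualifies

Qualifies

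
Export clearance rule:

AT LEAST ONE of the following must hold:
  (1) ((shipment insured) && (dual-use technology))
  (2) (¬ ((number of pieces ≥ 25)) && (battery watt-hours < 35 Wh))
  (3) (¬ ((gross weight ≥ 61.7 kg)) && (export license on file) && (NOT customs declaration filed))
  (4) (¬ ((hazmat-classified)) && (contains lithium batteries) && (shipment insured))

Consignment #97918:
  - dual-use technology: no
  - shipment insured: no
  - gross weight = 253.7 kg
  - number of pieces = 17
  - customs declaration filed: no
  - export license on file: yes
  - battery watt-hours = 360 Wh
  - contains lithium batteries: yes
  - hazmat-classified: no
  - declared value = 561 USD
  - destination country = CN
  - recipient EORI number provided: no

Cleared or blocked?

Atomic conditions:
  shipment insured: no → false
  dual-use technology: no → false
  number of pieces ≥ 25: 17 ≥ 25 is false
  battery watt-hours < 35 Wh: 360 < 35 is false
  gross weight ≥ 61.7 kg: 253.7 ≥ 61.7 is true
  export license on file: yes → true
  NOT customs declaration filed: no → true
  hazmat-classified: no → false
  contains lithium batteries: yes → true
Combine:
[1] false AND false = false
[2.1] NOT false = true
[2] true AND false = false
[3.1] NOT true = false
[3] false AND true AND true = false
[4.1] NOT false = true
[4] true AND true AND false = false
[root] false OR false OR false OR false = false
Overall: false → blocked

Blocked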